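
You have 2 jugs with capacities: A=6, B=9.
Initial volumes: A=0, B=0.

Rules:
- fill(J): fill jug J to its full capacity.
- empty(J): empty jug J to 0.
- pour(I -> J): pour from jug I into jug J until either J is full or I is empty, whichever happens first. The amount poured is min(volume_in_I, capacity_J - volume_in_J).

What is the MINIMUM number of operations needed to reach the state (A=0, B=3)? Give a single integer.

BFS from (A=0, B=0). One shortest path:
  1. fill(B) -> (A=0 B=9)
  2. pour(B -> A) -> (A=6 B=3)
  3. empty(A) -> (A=0 B=3)
Reached target in 3 moves.

Answer: 3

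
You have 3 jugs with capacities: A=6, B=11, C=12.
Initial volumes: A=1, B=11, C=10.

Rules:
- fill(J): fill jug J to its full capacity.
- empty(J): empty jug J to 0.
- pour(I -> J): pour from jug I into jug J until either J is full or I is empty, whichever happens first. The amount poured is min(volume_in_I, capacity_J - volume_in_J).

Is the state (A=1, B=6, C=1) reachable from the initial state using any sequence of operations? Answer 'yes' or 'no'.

BFS explored all 542 reachable states.
Reachable set includes: (0,0,0), (0,0,1), (0,0,2), (0,0,3), (0,0,4), (0,0,5), (0,0,6), (0,0,7), (0,0,8), (0,0,9), (0,0,10), (0,0,11) ...
Target (A=1, B=6, C=1) not in reachable set → no.

Answer: no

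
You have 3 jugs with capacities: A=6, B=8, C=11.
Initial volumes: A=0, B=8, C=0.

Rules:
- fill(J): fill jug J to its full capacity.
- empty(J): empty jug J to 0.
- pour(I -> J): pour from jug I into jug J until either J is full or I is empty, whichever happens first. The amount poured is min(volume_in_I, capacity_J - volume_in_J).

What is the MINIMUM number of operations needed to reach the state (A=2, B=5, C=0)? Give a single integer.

Answer: 7

Derivation:
BFS from (A=0, B=8, C=0). One shortest path:
  1. fill(C) -> (A=0 B=8 C=11)
  2. pour(B -> A) -> (A=6 B=2 C=11)
  3. empty(A) -> (A=0 B=2 C=11)
  4. pour(C -> A) -> (A=6 B=2 C=5)
  5. empty(A) -> (A=0 B=2 C=5)
  6. pour(B -> A) -> (A=2 B=0 C=5)
  7. pour(C -> B) -> (A=2 B=5 C=0)
Reached target in 7 moves.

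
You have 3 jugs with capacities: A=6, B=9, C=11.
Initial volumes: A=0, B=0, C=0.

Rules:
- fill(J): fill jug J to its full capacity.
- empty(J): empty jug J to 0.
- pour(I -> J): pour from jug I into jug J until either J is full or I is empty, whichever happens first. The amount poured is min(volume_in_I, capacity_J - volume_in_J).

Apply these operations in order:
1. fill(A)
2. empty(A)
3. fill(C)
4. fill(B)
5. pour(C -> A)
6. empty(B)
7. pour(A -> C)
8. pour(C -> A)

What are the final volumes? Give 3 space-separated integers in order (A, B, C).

Step 1: fill(A) -> (A=6 B=0 C=0)
Step 2: empty(A) -> (A=0 B=0 C=0)
Step 3: fill(C) -> (A=0 B=0 C=11)
Step 4: fill(B) -> (A=0 B=9 C=11)
Step 5: pour(C -> A) -> (A=6 B=9 C=5)
Step 6: empty(B) -> (A=6 B=0 C=5)
Step 7: pour(A -> C) -> (A=0 B=0 C=11)
Step 8: pour(C -> A) -> (A=6 B=0 C=5)

Answer: 6 0 5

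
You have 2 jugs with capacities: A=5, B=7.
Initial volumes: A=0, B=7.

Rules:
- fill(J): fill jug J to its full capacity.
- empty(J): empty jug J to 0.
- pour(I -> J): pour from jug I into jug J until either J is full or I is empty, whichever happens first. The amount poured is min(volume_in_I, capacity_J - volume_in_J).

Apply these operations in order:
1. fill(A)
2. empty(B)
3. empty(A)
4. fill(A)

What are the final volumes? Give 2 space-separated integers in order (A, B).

Answer: 5 0

Derivation:
Step 1: fill(A) -> (A=5 B=7)
Step 2: empty(B) -> (A=5 B=0)
Step 3: empty(A) -> (A=0 B=0)
Step 4: fill(A) -> (A=5 B=0)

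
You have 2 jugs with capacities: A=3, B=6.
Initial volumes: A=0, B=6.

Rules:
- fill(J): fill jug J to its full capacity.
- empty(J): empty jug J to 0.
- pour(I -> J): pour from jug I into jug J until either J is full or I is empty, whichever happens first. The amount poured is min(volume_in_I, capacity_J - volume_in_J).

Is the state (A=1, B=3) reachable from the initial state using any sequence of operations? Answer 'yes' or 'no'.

BFS explored all 6 reachable states.
Reachable set includes: (0,0), (0,3), (0,6), (3,0), (3,3), (3,6)
Target (A=1, B=3) not in reachable set → no.

Answer: no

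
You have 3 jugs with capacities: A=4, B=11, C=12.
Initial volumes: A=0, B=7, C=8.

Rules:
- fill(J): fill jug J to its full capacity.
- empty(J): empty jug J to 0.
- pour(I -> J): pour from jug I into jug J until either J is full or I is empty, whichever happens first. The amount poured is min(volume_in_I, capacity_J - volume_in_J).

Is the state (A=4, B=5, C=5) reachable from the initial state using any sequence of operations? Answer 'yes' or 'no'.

Answer: yes

Derivation:
BFS from (A=0, B=7, C=8):
  1. pour(B -> C) -> (A=0 B=3 C=12)
  2. empty(C) -> (A=0 B=3 C=0)
  3. pour(B -> A) -> (A=3 B=0 C=0)
  4. fill(B) -> (A=3 B=11 C=0)
  5. pour(B -> C) -> (A=3 B=0 C=11)
  6. pour(A -> C) -> (A=2 B=0 C=12)
  7. pour(C -> B) -> (A=2 B=11 C=1)
  8. pour(B -> A) -> (A=4 B=9 C=1)
  9. pour(A -> C) -> (A=0 B=9 C=5)
  10. pour(B -> A) -> (A=4 B=5 C=5)
Target reached → yes.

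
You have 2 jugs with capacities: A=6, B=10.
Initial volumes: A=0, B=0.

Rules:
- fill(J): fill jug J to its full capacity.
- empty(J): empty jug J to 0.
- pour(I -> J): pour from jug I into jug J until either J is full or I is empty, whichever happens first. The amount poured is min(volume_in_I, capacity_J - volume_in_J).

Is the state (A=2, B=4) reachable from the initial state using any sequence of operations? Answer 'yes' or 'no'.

Answer: no

Derivation:
BFS explored all 16 reachable states.
Reachable set includes: (0,0), (0,2), (0,4), (0,6), (0,8), (0,10), (2,0), (2,10), (4,0), (4,10), (6,0), (6,2) ...
Target (A=2, B=4) not in reachable set → no.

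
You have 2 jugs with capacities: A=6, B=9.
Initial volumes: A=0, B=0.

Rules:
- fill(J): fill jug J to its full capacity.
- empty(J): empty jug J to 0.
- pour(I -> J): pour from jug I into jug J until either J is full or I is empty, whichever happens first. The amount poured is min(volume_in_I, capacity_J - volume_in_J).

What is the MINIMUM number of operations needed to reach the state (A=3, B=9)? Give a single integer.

BFS from (A=0, B=0). One shortest path:
  1. fill(A) -> (A=6 B=0)
  2. pour(A -> B) -> (A=0 B=6)
  3. fill(A) -> (A=6 B=6)
  4. pour(A -> B) -> (A=3 B=9)
Reached target in 4 moves.

Answer: 4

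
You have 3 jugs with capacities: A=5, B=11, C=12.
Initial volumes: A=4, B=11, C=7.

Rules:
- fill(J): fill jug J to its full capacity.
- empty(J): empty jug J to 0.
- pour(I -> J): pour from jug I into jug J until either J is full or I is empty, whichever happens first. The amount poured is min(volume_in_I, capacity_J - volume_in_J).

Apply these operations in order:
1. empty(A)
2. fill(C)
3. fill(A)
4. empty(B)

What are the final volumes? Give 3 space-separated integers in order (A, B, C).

Answer: 5 0 12

Derivation:
Step 1: empty(A) -> (A=0 B=11 C=7)
Step 2: fill(C) -> (A=0 B=11 C=12)
Step 3: fill(A) -> (A=5 B=11 C=12)
Step 4: empty(B) -> (A=5 B=0 C=12)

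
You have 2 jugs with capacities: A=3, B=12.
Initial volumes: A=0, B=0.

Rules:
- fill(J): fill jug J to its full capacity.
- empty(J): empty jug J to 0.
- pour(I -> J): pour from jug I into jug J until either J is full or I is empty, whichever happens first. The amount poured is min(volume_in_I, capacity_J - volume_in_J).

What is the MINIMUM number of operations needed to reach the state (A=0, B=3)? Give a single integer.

Answer: 2

Derivation:
BFS from (A=0, B=0). One shortest path:
  1. fill(A) -> (A=3 B=0)
  2. pour(A -> B) -> (A=0 B=3)
Reached target in 2 moves.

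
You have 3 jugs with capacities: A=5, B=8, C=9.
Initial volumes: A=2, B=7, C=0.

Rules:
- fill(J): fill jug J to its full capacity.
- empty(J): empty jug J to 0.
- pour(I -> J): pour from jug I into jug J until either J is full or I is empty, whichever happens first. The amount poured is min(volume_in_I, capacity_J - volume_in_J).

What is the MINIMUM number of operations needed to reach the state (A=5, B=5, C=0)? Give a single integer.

Answer: 2

Derivation:
BFS from (A=2, B=7, C=0). One shortest path:
  1. fill(B) -> (A=2 B=8 C=0)
  2. pour(B -> A) -> (A=5 B=5 C=0)
Reached target in 2 moves.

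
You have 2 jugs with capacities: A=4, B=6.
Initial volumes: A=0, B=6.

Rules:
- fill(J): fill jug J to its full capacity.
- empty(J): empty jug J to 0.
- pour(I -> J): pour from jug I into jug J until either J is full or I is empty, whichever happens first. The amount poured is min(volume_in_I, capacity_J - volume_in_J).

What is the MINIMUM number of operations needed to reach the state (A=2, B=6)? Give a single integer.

Answer: 4

Derivation:
BFS from (A=0, B=6). One shortest path:
  1. pour(B -> A) -> (A=4 B=2)
  2. empty(A) -> (A=0 B=2)
  3. pour(B -> A) -> (A=2 B=0)
  4. fill(B) -> (A=2 B=6)
Reached target in 4 moves.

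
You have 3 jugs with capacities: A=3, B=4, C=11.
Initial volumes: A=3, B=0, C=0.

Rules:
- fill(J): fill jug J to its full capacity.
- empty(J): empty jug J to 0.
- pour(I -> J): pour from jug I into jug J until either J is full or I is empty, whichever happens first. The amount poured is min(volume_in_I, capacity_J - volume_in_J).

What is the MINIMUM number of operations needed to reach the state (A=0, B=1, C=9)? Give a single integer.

BFS from (A=3, B=0, C=0). One shortest path:
  1. fill(B) -> (A=3 B=4 C=0)
  2. pour(A -> C) -> (A=0 B=4 C=3)
  3. fill(A) -> (A=3 B=4 C=3)
  4. pour(A -> C) -> (A=0 B=4 C=6)
  5. pour(B -> A) -> (A=3 B=1 C=6)
  6. pour(A -> C) -> (A=0 B=1 C=9)
Reached target in 6 moves.

Answer: 6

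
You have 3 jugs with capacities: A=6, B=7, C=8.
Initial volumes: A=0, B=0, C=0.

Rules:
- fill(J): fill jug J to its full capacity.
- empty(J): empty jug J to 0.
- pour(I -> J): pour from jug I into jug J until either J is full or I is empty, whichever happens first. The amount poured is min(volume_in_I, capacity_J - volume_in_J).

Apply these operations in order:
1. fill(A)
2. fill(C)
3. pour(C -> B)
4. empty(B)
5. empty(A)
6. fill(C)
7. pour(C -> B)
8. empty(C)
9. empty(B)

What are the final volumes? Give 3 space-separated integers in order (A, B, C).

Answer: 0 0 0

Derivation:
Step 1: fill(A) -> (A=6 B=0 C=0)
Step 2: fill(C) -> (A=6 B=0 C=8)
Step 3: pour(C -> B) -> (A=6 B=7 C=1)
Step 4: empty(B) -> (A=6 B=0 C=1)
Step 5: empty(A) -> (A=0 B=0 C=1)
Step 6: fill(C) -> (A=0 B=0 C=8)
Step 7: pour(C -> B) -> (A=0 B=7 C=1)
Step 8: empty(C) -> (A=0 B=7 C=0)
Step 9: empty(B) -> (A=0 B=0 C=0)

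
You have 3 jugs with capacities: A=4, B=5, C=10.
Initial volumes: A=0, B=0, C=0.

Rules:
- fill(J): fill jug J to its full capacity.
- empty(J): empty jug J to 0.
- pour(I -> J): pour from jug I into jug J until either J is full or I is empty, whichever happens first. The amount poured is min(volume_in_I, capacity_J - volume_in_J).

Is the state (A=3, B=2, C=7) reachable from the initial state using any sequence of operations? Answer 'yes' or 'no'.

BFS explored all 222 reachable states.
Reachable set includes: (0,0,0), (0,0,1), (0,0,2), (0,0,3), (0,0,4), (0,0,5), (0,0,6), (0,0,7), (0,0,8), (0,0,9), (0,0,10), (0,1,0) ...
Target (A=3, B=2, C=7) not in reachable set → no.

Answer: no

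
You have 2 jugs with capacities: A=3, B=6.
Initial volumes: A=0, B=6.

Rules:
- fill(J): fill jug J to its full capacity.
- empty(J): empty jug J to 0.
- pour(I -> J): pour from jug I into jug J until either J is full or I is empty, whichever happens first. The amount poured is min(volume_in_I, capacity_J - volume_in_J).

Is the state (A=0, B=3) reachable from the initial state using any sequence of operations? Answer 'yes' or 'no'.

Answer: yes

Derivation:
BFS from (A=0, B=6):
  1. pour(B -> A) -> (A=3 B=3)
  2. empty(A) -> (A=0 B=3)
Target reached → yes.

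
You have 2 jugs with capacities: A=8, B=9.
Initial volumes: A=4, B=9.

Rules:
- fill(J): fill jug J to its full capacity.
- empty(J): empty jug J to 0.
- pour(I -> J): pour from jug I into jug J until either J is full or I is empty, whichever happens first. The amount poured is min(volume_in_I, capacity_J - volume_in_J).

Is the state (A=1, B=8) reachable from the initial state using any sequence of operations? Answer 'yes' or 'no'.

Answer: no

Derivation:
BFS explored all 34 reachable states.
Reachable set includes: (0,0), (0,1), (0,2), (0,3), (0,4), (0,5), (0,6), (0,7), (0,8), (0,9), (1,0), (1,9) ...
Target (A=1, B=8) not in reachable set → no.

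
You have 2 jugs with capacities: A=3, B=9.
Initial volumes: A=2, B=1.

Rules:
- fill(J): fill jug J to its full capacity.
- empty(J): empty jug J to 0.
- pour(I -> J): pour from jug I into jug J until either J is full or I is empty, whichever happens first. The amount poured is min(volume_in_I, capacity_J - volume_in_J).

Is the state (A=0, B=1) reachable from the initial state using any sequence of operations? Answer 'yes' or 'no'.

BFS from (A=2, B=1):
  1. empty(A) -> (A=0 B=1)
Target reached → yes.

Answer: yes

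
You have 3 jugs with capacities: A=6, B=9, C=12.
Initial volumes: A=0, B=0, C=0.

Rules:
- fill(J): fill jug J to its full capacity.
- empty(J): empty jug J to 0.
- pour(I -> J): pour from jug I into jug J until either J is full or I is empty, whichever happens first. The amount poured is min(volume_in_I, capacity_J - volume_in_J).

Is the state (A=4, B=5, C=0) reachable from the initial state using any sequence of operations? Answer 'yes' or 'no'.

BFS explored all 54 reachable states.
Reachable set includes: (0,0,0), (0,0,3), (0,0,6), (0,0,9), (0,0,12), (0,3,0), (0,3,3), (0,3,6), (0,3,9), (0,3,12), (0,6,0), (0,6,3) ...
Target (A=4, B=5, C=0) not in reachable set → no.

Answer: no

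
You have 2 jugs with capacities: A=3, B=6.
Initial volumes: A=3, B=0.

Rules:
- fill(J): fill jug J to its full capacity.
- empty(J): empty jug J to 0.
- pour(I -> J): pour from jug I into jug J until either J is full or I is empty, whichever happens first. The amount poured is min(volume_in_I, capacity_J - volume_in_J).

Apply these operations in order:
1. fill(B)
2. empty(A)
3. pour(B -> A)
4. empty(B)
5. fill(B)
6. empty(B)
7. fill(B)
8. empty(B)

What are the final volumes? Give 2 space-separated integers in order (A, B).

Answer: 3 0

Derivation:
Step 1: fill(B) -> (A=3 B=6)
Step 2: empty(A) -> (A=0 B=6)
Step 3: pour(B -> A) -> (A=3 B=3)
Step 4: empty(B) -> (A=3 B=0)
Step 5: fill(B) -> (A=3 B=6)
Step 6: empty(B) -> (A=3 B=0)
Step 7: fill(B) -> (A=3 B=6)
Step 8: empty(B) -> (A=3 B=0)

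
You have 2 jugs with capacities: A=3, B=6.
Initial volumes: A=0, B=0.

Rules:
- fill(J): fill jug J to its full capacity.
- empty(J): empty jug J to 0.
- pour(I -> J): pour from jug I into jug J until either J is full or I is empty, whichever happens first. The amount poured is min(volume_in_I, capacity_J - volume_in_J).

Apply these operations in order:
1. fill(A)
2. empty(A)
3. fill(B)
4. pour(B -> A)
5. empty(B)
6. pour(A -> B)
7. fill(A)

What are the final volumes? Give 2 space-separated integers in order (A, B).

Answer: 3 3

Derivation:
Step 1: fill(A) -> (A=3 B=0)
Step 2: empty(A) -> (A=0 B=0)
Step 3: fill(B) -> (A=0 B=6)
Step 4: pour(B -> A) -> (A=3 B=3)
Step 5: empty(B) -> (A=3 B=0)
Step 6: pour(A -> B) -> (A=0 B=3)
Step 7: fill(A) -> (A=3 B=3)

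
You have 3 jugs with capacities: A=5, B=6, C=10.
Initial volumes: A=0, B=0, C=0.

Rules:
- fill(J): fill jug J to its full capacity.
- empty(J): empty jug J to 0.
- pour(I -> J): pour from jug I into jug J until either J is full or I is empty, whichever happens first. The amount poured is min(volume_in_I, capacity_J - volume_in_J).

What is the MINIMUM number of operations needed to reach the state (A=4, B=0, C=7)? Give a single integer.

BFS from (A=0, B=0, C=0). One shortest path:
  1. fill(A) -> (A=5 B=0 C=0)
  2. fill(B) -> (A=5 B=6 C=0)
  3. pour(B -> C) -> (A=5 B=0 C=6)
  4. pour(A -> B) -> (A=0 B=5 C=6)
  5. pour(C -> A) -> (A=5 B=5 C=1)
  6. pour(A -> B) -> (A=4 B=6 C=1)
  7. pour(B -> C) -> (A=4 B=0 C=7)
Reached target in 7 moves.

Answer: 7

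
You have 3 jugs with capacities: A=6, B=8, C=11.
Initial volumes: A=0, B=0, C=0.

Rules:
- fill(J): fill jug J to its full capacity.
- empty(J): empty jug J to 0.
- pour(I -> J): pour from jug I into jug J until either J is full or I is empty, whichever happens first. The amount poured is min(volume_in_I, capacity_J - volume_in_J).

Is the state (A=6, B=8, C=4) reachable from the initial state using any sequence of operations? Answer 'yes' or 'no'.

BFS from (A=0, B=0, C=0):
  1. fill(A) -> (A=6 B=0 C=0)
  2. pour(A -> B) -> (A=0 B=6 C=0)
  3. fill(A) -> (A=6 B=6 C=0)
  4. pour(A -> B) -> (A=4 B=8 C=0)
  5. pour(A -> C) -> (A=0 B=8 C=4)
  6. fill(A) -> (A=6 B=8 C=4)
Target reached → yes.

Answer: yes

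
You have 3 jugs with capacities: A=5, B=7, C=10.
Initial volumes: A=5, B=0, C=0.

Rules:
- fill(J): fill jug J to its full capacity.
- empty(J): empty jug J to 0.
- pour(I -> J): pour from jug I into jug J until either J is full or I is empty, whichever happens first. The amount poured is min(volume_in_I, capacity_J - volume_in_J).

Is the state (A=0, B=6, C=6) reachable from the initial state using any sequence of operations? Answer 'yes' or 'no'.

Answer: yes

Derivation:
BFS from (A=5, B=0, C=0):
  1. fill(B) -> (A=5 B=7 C=0)
  2. pour(B -> C) -> (A=5 B=0 C=7)
  3. pour(A -> C) -> (A=2 B=0 C=10)
  4. pour(C -> B) -> (A=2 B=7 C=3)
  5. pour(B -> A) -> (A=5 B=4 C=3)
  6. pour(A -> C) -> (A=0 B=4 C=8)
  7. pour(B -> A) -> (A=4 B=0 C=8)
  8. pour(C -> B) -> (A=4 B=7 C=1)
  9. pour(B -> A) -> (A=5 B=6 C=1)
  10. pour(A -> C) -> (A=0 B=6 C=6)
Target reached → yes.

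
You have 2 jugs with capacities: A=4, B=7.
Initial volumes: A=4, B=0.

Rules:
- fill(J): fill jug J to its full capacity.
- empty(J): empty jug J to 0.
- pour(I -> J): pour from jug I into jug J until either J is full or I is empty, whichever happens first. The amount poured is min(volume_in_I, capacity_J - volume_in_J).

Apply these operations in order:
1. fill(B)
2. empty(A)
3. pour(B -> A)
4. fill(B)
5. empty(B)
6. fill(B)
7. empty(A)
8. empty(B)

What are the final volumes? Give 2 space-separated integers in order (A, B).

Answer: 0 0

Derivation:
Step 1: fill(B) -> (A=4 B=7)
Step 2: empty(A) -> (A=0 B=7)
Step 3: pour(B -> A) -> (A=4 B=3)
Step 4: fill(B) -> (A=4 B=7)
Step 5: empty(B) -> (A=4 B=0)
Step 6: fill(B) -> (A=4 B=7)
Step 7: empty(A) -> (A=0 B=7)
Step 8: empty(B) -> (A=0 B=0)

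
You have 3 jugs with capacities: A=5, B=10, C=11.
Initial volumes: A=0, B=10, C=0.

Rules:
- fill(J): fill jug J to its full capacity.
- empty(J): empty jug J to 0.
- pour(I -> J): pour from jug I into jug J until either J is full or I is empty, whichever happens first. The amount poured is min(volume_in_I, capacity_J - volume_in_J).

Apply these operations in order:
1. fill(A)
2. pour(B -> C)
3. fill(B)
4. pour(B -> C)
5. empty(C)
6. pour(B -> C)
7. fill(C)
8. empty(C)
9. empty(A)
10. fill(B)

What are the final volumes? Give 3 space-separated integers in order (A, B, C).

Step 1: fill(A) -> (A=5 B=10 C=0)
Step 2: pour(B -> C) -> (A=5 B=0 C=10)
Step 3: fill(B) -> (A=5 B=10 C=10)
Step 4: pour(B -> C) -> (A=5 B=9 C=11)
Step 5: empty(C) -> (A=5 B=9 C=0)
Step 6: pour(B -> C) -> (A=5 B=0 C=9)
Step 7: fill(C) -> (A=5 B=0 C=11)
Step 8: empty(C) -> (A=5 B=0 C=0)
Step 9: empty(A) -> (A=0 B=0 C=0)
Step 10: fill(B) -> (A=0 B=10 C=0)

Answer: 0 10 0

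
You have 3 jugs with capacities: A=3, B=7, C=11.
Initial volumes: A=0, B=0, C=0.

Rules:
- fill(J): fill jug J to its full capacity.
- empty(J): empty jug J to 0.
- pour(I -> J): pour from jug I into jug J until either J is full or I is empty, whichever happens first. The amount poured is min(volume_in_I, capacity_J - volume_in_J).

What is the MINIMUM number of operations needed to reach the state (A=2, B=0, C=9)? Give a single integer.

BFS from (A=0, B=0, C=0). One shortest path:
  1. fill(C) -> (A=0 B=0 C=11)
  2. pour(C -> A) -> (A=3 B=0 C=8)
  3. pour(A -> B) -> (A=0 B=3 C=8)
  4. pour(C -> A) -> (A=3 B=3 C=5)
  5. pour(A -> B) -> (A=0 B=6 C=5)
  6. pour(C -> A) -> (A=3 B=6 C=2)
  7. pour(A -> B) -> (A=2 B=7 C=2)
  8. pour(B -> C) -> (A=2 B=0 C=9)
Reached target in 8 moves.

Answer: 8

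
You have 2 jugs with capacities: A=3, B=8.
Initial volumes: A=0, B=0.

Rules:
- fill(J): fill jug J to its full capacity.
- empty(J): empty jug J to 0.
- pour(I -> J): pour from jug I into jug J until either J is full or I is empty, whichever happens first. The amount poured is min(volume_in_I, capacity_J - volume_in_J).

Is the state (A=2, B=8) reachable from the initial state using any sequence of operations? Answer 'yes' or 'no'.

Answer: yes

Derivation:
BFS from (A=0, B=0):
  1. fill(B) -> (A=0 B=8)
  2. pour(B -> A) -> (A=3 B=5)
  3. empty(A) -> (A=0 B=5)
  4. pour(B -> A) -> (A=3 B=2)
  5. empty(A) -> (A=0 B=2)
  6. pour(B -> A) -> (A=2 B=0)
  7. fill(B) -> (A=2 B=8)
Target reached → yes.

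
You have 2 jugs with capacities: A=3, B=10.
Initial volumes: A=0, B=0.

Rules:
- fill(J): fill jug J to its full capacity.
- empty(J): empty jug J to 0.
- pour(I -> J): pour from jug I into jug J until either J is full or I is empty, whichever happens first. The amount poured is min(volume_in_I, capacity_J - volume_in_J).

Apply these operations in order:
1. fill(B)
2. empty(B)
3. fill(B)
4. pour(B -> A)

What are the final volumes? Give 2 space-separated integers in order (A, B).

Answer: 3 7

Derivation:
Step 1: fill(B) -> (A=0 B=10)
Step 2: empty(B) -> (A=0 B=0)
Step 3: fill(B) -> (A=0 B=10)
Step 4: pour(B -> A) -> (A=3 B=7)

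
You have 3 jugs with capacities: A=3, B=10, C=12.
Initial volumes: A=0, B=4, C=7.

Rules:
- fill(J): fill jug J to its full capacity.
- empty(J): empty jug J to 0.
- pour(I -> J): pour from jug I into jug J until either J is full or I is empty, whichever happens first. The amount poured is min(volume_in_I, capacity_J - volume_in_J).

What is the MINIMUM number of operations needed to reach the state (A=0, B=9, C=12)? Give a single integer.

BFS from (A=0, B=4, C=7). One shortest path:
  1. pour(B -> C) -> (A=0 B=0 C=11)
  2. fill(B) -> (A=0 B=10 C=11)
  3. pour(B -> C) -> (A=0 B=9 C=12)
Reached target in 3 moves.

Answer: 3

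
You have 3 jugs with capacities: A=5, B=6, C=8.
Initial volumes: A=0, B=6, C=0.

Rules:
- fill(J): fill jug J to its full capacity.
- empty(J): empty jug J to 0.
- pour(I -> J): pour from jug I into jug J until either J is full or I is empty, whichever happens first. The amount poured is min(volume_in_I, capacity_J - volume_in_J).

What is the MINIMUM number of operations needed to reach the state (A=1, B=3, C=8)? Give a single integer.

Answer: 5

Derivation:
BFS from (A=0, B=6, C=0). One shortest path:
  1. pour(B -> A) -> (A=5 B=1 C=0)
  2. pour(A -> C) -> (A=0 B=1 C=5)
  3. pour(B -> A) -> (A=1 B=0 C=5)
  4. fill(B) -> (A=1 B=6 C=5)
  5. pour(B -> C) -> (A=1 B=3 C=8)
Reached target in 5 moves.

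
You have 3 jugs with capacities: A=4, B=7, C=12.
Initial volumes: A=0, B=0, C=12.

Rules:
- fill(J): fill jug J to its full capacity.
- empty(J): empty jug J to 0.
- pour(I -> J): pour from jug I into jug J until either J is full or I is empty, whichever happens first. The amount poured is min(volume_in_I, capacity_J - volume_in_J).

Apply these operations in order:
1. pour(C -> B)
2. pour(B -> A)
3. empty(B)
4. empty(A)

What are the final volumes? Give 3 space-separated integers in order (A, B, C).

Step 1: pour(C -> B) -> (A=0 B=7 C=5)
Step 2: pour(B -> A) -> (A=4 B=3 C=5)
Step 3: empty(B) -> (A=4 B=0 C=5)
Step 4: empty(A) -> (A=0 B=0 C=5)

Answer: 0 0 5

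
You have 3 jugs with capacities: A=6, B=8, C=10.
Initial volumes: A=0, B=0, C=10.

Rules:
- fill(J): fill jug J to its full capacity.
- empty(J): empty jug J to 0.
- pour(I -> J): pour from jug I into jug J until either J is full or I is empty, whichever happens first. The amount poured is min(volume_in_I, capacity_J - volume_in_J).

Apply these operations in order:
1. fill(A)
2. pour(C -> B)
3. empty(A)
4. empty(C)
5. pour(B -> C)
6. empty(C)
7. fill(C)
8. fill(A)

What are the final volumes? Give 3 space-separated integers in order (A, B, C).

Step 1: fill(A) -> (A=6 B=0 C=10)
Step 2: pour(C -> B) -> (A=6 B=8 C=2)
Step 3: empty(A) -> (A=0 B=8 C=2)
Step 4: empty(C) -> (A=0 B=8 C=0)
Step 5: pour(B -> C) -> (A=0 B=0 C=8)
Step 6: empty(C) -> (A=0 B=0 C=0)
Step 7: fill(C) -> (A=0 B=0 C=10)
Step 8: fill(A) -> (A=6 B=0 C=10)

Answer: 6 0 10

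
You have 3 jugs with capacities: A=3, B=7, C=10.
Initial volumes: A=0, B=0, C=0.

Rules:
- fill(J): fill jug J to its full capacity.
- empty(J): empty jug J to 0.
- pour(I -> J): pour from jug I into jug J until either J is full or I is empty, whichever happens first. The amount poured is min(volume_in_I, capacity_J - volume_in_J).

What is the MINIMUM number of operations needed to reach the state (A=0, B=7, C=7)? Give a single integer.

Answer: 3

Derivation:
BFS from (A=0, B=0, C=0). One shortest path:
  1. fill(B) -> (A=0 B=7 C=0)
  2. pour(B -> C) -> (A=0 B=0 C=7)
  3. fill(B) -> (A=0 B=7 C=7)
Reached target in 3 moves.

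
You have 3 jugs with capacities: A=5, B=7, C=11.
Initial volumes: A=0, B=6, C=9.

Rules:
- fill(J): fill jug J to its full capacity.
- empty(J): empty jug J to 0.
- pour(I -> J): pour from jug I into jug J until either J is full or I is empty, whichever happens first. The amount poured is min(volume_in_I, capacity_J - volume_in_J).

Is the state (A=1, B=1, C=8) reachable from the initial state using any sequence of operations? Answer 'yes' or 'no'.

Answer: no

Derivation:
BFS explored all 336 reachable states.
Reachable set includes: (0,0,0), (0,0,1), (0,0,2), (0,0,3), (0,0,4), (0,0,5), (0,0,6), (0,0,7), (0,0,8), (0,0,9), (0,0,10), (0,0,11) ...
Target (A=1, B=1, C=8) not in reachable set → no.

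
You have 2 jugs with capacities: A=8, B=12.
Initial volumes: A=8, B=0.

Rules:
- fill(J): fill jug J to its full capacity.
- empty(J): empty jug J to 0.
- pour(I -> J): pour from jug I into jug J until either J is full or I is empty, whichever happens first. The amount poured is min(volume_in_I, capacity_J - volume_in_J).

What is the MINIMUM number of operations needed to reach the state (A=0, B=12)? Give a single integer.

BFS from (A=8, B=0). One shortest path:
  1. empty(A) -> (A=0 B=0)
  2. fill(B) -> (A=0 B=12)
Reached target in 2 moves.

Answer: 2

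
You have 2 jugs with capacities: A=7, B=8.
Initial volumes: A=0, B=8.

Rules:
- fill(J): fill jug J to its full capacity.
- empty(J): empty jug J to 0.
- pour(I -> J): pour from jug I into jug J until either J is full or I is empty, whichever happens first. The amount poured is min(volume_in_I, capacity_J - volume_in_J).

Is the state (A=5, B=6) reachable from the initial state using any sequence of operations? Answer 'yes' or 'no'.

BFS explored all 30 reachable states.
Reachable set includes: (0,0), (0,1), (0,2), (0,3), (0,4), (0,5), (0,6), (0,7), (0,8), (1,0), (1,8), (2,0) ...
Target (A=5, B=6) not in reachable set → no.

Answer: no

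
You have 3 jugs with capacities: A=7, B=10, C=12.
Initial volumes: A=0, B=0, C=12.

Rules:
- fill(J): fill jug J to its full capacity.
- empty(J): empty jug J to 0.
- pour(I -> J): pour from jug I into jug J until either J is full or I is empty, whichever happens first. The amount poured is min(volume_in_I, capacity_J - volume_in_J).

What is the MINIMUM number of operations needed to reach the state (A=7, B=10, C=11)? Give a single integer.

BFS from (A=0, B=0, C=12). One shortest path:
  1. fill(A) -> (A=7 B=0 C=12)
  2. pour(A -> B) -> (A=0 B=7 C=12)
  3. fill(A) -> (A=7 B=7 C=12)
  4. pour(C -> B) -> (A=7 B=10 C=9)
  5. empty(B) -> (A=7 B=0 C=9)
  6. pour(C -> B) -> (A=7 B=9 C=0)
  7. fill(C) -> (A=7 B=9 C=12)
  8. pour(C -> B) -> (A=7 B=10 C=11)
Reached target in 8 moves.

Answer: 8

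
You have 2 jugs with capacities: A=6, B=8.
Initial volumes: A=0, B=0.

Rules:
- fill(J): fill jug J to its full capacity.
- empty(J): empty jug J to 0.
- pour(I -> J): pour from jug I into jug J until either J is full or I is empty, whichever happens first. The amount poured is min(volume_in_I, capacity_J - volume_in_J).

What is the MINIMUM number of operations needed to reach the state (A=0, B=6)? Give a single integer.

BFS from (A=0, B=0). One shortest path:
  1. fill(A) -> (A=6 B=0)
  2. pour(A -> B) -> (A=0 B=6)
Reached target in 2 moves.

Answer: 2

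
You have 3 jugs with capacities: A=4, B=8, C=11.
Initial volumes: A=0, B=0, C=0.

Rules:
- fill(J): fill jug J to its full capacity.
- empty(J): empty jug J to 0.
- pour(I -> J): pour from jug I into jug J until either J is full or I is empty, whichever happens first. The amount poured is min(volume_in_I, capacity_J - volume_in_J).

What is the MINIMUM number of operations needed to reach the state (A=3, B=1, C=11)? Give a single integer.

BFS from (A=0, B=0, C=0). One shortest path:
  1. fill(C) -> (A=0 B=0 C=11)
  2. pour(C -> A) -> (A=4 B=0 C=7)
  3. pour(C -> B) -> (A=4 B=7 C=0)
  4. pour(A -> C) -> (A=0 B=7 C=4)
  5. fill(A) -> (A=4 B=7 C=4)
  6. pour(A -> B) -> (A=3 B=8 C=4)
  7. pour(B -> C) -> (A=3 B=1 C=11)
Reached target in 7 moves.

Answer: 7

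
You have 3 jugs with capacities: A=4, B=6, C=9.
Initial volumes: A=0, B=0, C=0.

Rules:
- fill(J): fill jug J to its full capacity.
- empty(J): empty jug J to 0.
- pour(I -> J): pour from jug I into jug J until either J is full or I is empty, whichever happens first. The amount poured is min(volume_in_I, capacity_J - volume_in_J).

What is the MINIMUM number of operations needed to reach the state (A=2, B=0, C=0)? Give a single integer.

BFS from (A=0, B=0, C=0). One shortest path:
  1. fill(B) -> (A=0 B=6 C=0)
  2. pour(B -> A) -> (A=4 B=2 C=0)
  3. empty(A) -> (A=0 B=2 C=0)
  4. pour(B -> A) -> (A=2 B=0 C=0)
Reached target in 4 moves.

Answer: 4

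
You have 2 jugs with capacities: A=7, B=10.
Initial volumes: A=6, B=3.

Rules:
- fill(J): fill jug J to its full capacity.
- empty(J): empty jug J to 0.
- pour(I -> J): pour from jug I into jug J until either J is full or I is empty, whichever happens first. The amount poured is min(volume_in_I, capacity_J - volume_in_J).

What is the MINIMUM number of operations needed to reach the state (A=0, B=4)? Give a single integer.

BFS from (A=6, B=3). One shortest path:
  1. fill(A) -> (A=7 B=3)
  2. empty(B) -> (A=7 B=0)
  3. pour(A -> B) -> (A=0 B=7)
  4. fill(A) -> (A=7 B=7)
  5. pour(A -> B) -> (A=4 B=10)
  6. empty(B) -> (A=4 B=0)
  7. pour(A -> B) -> (A=0 B=4)
Reached target in 7 moves.

Answer: 7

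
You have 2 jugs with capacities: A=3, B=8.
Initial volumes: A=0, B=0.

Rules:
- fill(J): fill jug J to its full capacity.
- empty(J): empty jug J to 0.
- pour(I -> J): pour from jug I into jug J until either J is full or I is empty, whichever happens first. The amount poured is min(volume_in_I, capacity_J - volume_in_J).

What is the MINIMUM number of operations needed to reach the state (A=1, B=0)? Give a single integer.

Answer: 7

Derivation:
BFS from (A=0, B=0). One shortest path:
  1. fill(A) -> (A=3 B=0)
  2. pour(A -> B) -> (A=0 B=3)
  3. fill(A) -> (A=3 B=3)
  4. pour(A -> B) -> (A=0 B=6)
  5. fill(A) -> (A=3 B=6)
  6. pour(A -> B) -> (A=1 B=8)
  7. empty(B) -> (A=1 B=0)
Reached target in 7 moves.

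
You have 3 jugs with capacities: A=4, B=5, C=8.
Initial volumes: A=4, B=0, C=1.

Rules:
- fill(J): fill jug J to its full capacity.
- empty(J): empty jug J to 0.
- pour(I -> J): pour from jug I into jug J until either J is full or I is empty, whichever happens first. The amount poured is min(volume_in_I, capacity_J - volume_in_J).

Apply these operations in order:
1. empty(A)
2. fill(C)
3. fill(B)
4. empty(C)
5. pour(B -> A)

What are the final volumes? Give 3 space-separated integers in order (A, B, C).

Answer: 4 1 0

Derivation:
Step 1: empty(A) -> (A=0 B=0 C=1)
Step 2: fill(C) -> (A=0 B=0 C=8)
Step 3: fill(B) -> (A=0 B=5 C=8)
Step 4: empty(C) -> (A=0 B=5 C=0)
Step 5: pour(B -> A) -> (A=4 B=1 C=0)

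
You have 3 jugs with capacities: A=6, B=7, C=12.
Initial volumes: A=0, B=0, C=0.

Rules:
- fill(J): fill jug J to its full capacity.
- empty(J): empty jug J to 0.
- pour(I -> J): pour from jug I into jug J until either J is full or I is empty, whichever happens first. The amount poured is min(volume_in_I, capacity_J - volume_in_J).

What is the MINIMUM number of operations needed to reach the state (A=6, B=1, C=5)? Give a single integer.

Answer: 3

Derivation:
BFS from (A=0, B=0, C=0). One shortest path:
  1. fill(C) -> (A=0 B=0 C=12)
  2. pour(C -> B) -> (A=0 B=7 C=5)
  3. pour(B -> A) -> (A=6 B=1 C=5)
Reached target in 3 moves.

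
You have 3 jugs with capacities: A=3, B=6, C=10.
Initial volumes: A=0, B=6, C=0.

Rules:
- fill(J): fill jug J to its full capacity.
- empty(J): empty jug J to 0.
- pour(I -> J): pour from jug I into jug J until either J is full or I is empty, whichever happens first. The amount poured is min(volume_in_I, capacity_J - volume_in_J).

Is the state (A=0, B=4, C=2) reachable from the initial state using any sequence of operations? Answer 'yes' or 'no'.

BFS from (A=0, B=6, C=0):
  1. pour(B -> C) -> (A=0 B=0 C=6)
  2. fill(B) -> (A=0 B=6 C=6)
  3. pour(B -> C) -> (A=0 B=2 C=10)
  4. pour(B -> A) -> (A=2 B=0 C=10)
  5. pour(C -> B) -> (A=2 B=6 C=4)
  6. empty(B) -> (A=2 B=0 C=4)
  7. pour(C -> B) -> (A=2 B=4 C=0)
  8. pour(A -> C) -> (A=0 B=4 C=2)
Target reached → yes.

Answer: yes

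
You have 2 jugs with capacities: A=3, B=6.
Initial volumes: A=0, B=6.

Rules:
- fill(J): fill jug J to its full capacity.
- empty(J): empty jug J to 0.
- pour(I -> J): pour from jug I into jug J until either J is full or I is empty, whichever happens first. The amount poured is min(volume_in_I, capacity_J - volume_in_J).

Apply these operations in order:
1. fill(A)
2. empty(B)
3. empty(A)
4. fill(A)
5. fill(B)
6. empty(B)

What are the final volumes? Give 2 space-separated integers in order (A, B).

Step 1: fill(A) -> (A=3 B=6)
Step 2: empty(B) -> (A=3 B=0)
Step 3: empty(A) -> (A=0 B=0)
Step 4: fill(A) -> (A=3 B=0)
Step 5: fill(B) -> (A=3 B=6)
Step 6: empty(B) -> (A=3 B=0)

Answer: 3 0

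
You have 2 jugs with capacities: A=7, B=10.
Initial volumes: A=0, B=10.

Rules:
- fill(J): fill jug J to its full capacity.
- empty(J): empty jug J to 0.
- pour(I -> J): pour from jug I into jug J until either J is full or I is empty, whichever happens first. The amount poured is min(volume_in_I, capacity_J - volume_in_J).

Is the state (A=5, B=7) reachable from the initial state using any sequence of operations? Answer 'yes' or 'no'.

BFS explored all 34 reachable states.
Reachable set includes: (0,0), (0,1), (0,2), (0,3), (0,4), (0,5), (0,6), (0,7), (0,8), (0,9), (0,10), (1,0) ...
Target (A=5, B=7) not in reachable set → no.

Answer: no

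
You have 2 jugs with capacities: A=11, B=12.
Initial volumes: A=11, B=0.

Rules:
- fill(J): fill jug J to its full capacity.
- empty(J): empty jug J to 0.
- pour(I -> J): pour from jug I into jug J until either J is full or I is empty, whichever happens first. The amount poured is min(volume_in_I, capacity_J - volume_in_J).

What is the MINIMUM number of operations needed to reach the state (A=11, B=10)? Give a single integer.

Answer: 6

Derivation:
BFS from (A=11, B=0). One shortest path:
  1. pour(A -> B) -> (A=0 B=11)
  2. fill(A) -> (A=11 B=11)
  3. pour(A -> B) -> (A=10 B=12)
  4. empty(B) -> (A=10 B=0)
  5. pour(A -> B) -> (A=0 B=10)
  6. fill(A) -> (A=11 B=10)
Reached target in 6 moves.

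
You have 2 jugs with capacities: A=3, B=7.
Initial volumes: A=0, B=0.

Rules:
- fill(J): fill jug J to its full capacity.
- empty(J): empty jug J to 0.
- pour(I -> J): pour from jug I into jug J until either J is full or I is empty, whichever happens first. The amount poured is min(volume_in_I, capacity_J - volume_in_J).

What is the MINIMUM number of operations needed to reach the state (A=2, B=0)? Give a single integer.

Answer: 7

Derivation:
BFS from (A=0, B=0). One shortest path:
  1. fill(A) -> (A=3 B=0)
  2. pour(A -> B) -> (A=0 B=3)
  3. fill(A) -> (A=3 B=3)
  4. pour(A -> B) -> (A=0 B=6)
  5. fill(A) -> (A=3 B=6)
  6. pour(A -> B) -> (A=2 B=7)
  7. empty(B) -> (A=2 B=0)
Reached target in 7 moves.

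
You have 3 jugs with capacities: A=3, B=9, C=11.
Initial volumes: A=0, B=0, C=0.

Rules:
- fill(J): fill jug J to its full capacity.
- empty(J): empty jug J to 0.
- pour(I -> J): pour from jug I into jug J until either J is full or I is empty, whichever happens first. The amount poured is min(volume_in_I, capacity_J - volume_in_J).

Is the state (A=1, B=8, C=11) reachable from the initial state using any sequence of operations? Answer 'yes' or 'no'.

Answer: yes

Derivation:
BFS from (A=0, B=0, C=0):
  1. fill(C) -> (A=0 B=0 C=11)
  2. pour(C -> B) -> (A=0 B=9 C=2)
  3. pour(C -> A) -> (A=2 B=9 C=0)
  4. pour(B -> C) -> (A=2 B=0 C=9)
  5. fill(B) -> (A=2 B=9 C=9)
  6. pour(B -> A) -> (A=3 B=8 C=9)
  7. pour(A -> C) -> (A=1 B=8 C=11)
Target reached → yes.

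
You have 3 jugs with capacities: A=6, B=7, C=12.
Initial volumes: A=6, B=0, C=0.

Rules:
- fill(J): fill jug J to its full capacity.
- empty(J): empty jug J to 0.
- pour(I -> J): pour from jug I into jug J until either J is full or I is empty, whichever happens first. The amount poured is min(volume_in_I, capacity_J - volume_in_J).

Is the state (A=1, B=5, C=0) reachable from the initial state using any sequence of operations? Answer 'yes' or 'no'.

Answer: yes

Derivation:
BFS from (A=6, B=0, C=0):
  1. fill(B) -> (A=6 B=7 C=0)
  2. pour(B -> C) -> (A=6 B=0 C=7)
  3. pour(A -> C) -> (A=1 B=0 C=12)
  4. pour(C -> B) -> (A=1 B=7 C=5)
  5. empty(B) -> (A=1 B=0 C=5)
  6. pour(C -> B) -> (A=1 B=5 C=0)
Target reached → yes.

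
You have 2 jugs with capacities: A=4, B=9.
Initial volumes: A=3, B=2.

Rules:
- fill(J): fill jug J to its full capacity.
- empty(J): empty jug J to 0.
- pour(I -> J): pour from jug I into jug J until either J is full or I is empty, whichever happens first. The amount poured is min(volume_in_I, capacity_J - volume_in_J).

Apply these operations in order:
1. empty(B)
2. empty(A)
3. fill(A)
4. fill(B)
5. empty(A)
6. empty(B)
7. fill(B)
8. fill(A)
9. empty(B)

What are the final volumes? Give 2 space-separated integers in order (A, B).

Step 1: empty(B) -> (A=3 B=0)
Step 2: empty(A) -> (A=0 B=0)
Step 3: fill(A) -> (A=4 B=0)
Step 4: fill(B) -> (A=4 B=9)
Step 5: empty(A) -> (A=0 B=9)
Step 6: empty(B) -> (A=0 B=0)
Step 7: fill(B) -> (A=0 B=9)
Step 8: fill(A) -> (A=4 B=9)
Step 9: empty(B) -> (A=4 B=0)

Answer: 4 0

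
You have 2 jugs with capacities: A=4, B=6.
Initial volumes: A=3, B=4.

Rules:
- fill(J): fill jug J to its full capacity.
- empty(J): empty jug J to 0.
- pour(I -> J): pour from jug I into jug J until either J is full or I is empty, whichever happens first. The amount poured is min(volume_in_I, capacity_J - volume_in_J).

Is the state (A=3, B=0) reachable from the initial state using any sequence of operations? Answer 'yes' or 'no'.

Answer: yes

Derivation:
BFS from (A=3, B=4):
  1. empty(B) -> (A=3 B=0)
Target reached → yes.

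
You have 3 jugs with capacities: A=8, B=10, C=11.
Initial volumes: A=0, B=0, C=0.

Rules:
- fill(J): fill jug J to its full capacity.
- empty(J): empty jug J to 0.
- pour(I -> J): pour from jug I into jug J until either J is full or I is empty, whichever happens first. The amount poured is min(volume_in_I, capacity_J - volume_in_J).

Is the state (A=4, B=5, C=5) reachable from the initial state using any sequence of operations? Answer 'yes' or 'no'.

BFS explored all 558 reachable states.
Reachable set includes: (0,0,0), (0,0,1), (0,0,2), (0,0,3), (0,0,4), (0,0,5), (0,0,6), (0,0,7), (0,0,8), (0,0,9), (0,0,10), (0,0,11) ...
Target (A=4, B=5, C=5) not in reachable set → no.

Answer: no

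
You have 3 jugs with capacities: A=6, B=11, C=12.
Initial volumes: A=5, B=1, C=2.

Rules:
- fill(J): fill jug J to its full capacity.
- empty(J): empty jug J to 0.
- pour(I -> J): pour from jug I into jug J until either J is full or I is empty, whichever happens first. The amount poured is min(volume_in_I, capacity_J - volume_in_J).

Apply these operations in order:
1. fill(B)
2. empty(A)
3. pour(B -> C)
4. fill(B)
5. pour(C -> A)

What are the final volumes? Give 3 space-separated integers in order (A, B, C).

Step 1: fill(B) -> (A=5 B=11 C=2)
Step 2: empty(A) -> (A=0 B=11 C=2)
Step 3: pour(B -> C) -> (A=0 B=1 C=12)
Step 4: fill(B) -> (A=0 B=11 C=12)
Step 5: pour(C -> A) -> (A=6 B=11 C=6)

Answer: 6 11 6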